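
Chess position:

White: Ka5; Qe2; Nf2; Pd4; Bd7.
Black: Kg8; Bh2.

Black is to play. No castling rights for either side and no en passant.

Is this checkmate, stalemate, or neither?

Black to move; black king on g8.
In check: no.
Legal moves for Black: Kh8, Kf8, Kh7, Kg7, Kf7, Bb8, Bc7+, Bd6, Be5, Bf4, Bg3, Bg1.
Black has 12 legal moves and is not in check → neither.

neither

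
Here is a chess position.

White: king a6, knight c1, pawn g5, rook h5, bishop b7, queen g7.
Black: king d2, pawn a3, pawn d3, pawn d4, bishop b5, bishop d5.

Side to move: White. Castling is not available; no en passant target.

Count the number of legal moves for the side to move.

White to move; king on a6.
In check: yes, from the black bishop on b5.
Legal moves: Ka7, Kb6, Kxb5, Ka5.
Count: 4.

4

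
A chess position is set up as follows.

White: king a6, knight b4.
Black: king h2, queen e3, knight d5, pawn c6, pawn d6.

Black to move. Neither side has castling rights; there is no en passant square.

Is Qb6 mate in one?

After Qb6: white king on a6; in check: yes, from the black queen on b6.
King squares — a5: attacked by Qb6; b5: attacked by Qb6; b6: attacked by Nd5; a7: attacked by Qb6; b7: attacked by Qb6.
White has no legal moves → checkmate.

yes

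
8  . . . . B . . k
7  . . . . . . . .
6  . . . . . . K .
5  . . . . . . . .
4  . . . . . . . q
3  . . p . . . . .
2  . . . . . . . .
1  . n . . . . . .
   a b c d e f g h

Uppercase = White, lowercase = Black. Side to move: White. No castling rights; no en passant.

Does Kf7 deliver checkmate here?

no

After Kf7: black king on h8; in check: no.
Black is not in check, so this cannot be checkmate.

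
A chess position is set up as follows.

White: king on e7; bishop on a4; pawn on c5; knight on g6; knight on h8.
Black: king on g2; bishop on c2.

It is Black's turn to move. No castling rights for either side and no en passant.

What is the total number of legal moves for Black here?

Black to move; king on g2.
In check: no.
Legal moves: Kh3, Kg3, Kf3, Kh2, Kf2, Kh1, Kg1, Kf1, Bxg6, Bf5, Be4, Bxa4, Bd3, Bb3, Bd1, Bb1.
Count: 16.

16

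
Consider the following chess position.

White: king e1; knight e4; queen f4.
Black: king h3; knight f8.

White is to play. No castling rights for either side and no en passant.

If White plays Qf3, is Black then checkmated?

After Qf3: black king on h3; in check: yes, from the white queen on f3.
Black has 2 legal replies: Kh4, Kh2.
In check but a legal move exists → not checkmate.

no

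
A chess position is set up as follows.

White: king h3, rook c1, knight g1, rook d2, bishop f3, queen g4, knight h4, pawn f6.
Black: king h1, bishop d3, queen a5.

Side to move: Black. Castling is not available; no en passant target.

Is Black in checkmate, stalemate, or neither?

Black to move; black king on h1.
In check: yes, from the white bishop on f3.
King squares — g1: attacked by Rc1; g2: attacked by Rd2; h2: attacked by Rd2.
Legal moves for Black: none.
In check with no legal moves → checkmate.

checkmate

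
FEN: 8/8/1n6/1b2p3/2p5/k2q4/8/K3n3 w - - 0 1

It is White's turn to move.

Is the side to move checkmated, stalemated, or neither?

White to move; white king on a1.
In check: no.
King squares — b1: attacked by Qd3; a2: attacked by Ka3; b2: attacked by Ka3.
Legal moves for White: none.
Not in check and no legal moves → stalemate.

stalemate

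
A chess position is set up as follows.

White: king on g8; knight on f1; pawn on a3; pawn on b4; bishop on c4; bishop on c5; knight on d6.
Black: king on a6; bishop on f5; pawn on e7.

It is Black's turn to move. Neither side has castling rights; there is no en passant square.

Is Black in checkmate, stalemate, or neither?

Black to move; black king on a6.
In check: yes, from the white bishop on c4.
King squares — a5: attacked by Pb4; b5: attacked by Bc4; b6: attacked by Bc5; a7: attacked by Bc5; b7: attacked by Nd6.
Legal moves for Black: none.
In check with no legal moves → checkmate.

checkmate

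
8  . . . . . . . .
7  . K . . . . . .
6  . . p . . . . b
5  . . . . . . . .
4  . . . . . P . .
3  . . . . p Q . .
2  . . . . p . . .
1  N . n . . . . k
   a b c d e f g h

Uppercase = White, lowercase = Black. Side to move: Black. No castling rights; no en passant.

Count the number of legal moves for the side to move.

2

Black to move; king on h1.
In check: yes, from the white queen on f3.
Legal moves: Kh2, Kg1.
Count: 2.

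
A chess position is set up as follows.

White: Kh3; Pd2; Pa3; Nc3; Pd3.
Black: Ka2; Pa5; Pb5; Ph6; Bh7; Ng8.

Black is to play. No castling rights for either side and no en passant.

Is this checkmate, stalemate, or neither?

Black to move; black king on a2.
In check: yes, from the white knight on c3.
Legal moves for Black: Kb3, Kxa3, Kb2, Ka1.
Black is in check but has 4 legal moves → neither.

neither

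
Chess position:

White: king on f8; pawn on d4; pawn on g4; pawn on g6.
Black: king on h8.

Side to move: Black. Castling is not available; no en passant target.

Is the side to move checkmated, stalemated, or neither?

Black to move; black king on h8.
In check: no.
King squares — g7: attacked by Kf8; h7: attacked by Pg6; g8: attacked by Kf8.
Legal moves for Black: none.
Not in check and no legal moves → stalemate.

stalemate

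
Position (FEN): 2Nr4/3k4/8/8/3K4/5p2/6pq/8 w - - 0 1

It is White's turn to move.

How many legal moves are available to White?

White to move; king on d4.
In check: no.
Legal moves: Ne7, Na7, Nd6, Nb6+, Kd5, Kc5, Ke4, Kc4, Ke3, Kd3, Kc3.
Count: 11.

11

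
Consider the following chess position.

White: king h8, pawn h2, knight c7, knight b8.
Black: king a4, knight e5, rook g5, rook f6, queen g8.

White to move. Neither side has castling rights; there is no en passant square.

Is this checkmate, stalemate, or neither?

White to move; white king on h8.
In check: yes, from the black queen on g8.
King squares — g7: attacked by Rg5; h7: attacked by Qg8; g8: attacked by Rg5.
Legal moves for White: none.
In check with no legal moves → checkmate.

checkmate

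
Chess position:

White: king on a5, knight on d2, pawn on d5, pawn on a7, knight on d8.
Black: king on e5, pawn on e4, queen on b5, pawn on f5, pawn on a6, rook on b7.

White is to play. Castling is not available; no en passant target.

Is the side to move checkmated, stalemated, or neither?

White to move; white king on a5.
In check: yes, from the black queen on b5.
King squares — a4: attacked by Qb5; b4: attacked by Qb5; b5: attacked by Pa6; a6: attacked by Qb5; b6: attacked by Qb5.
Legal moves for White: none.
In check with no legal moves → checkmate.

checkmate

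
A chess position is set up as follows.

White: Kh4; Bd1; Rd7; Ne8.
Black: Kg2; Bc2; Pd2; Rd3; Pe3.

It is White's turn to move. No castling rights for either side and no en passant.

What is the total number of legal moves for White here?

White to move; king on h4.
In check: no.
Legal moves: Ng7, Nc7, Nf6, Nd6, Rd8, Rh7, Rg7+, Rf7, Re7, Rc7, Rb7, Ra7, Rd6, Rd5, Rd4, Rxd3, Kh5, Kg5, Kg4, Bh5, Bg4, Bf3+, Be2, Bxc2.
Count: 24.

24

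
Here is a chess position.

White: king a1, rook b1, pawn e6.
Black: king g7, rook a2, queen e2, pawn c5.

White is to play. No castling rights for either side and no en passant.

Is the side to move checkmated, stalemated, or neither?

checkmate

White to move; white king on a1.
In check: yes, from the black rook on a2.
King squares — b1: own rook; a2: attacked by Qe2; b2: attacked by Ra2.
Legal moves for White: none.
In check with no legal moves → checkmate.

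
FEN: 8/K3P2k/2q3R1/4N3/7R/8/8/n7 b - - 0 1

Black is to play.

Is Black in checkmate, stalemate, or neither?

checkmate

Black to move; black king on h7.
In check: yes, from the white rook on h4.
King squares — g6: attacked by Ne5; h6: attacked by Rh4; g7: attacked by Rg6; g8: attacked by Rg6; h8: attacked by Rh4.
Legal moves for Black: none.
In check with no legal moves → checkmate.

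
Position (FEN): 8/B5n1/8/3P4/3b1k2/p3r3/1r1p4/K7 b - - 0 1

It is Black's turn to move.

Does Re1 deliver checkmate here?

yes

After Re1: white king on a1; in check: yes, from the black rook on e1.
King squares — b1: attacked by Re1; a2: attacked by Rb2; b2: attacked by Pa3.
White has no legal moves → checkmate.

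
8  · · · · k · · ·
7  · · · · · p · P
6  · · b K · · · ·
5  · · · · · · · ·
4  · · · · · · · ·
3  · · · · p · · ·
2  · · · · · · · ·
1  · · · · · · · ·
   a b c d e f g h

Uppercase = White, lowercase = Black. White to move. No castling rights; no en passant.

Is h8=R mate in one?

yes

After h8=R: black king on e8; in check: yes, from the white rook on h8.
King squares — d7: attacked by Kd6; e7: attacked by Kd6; f7: own pawn; d8: attacked by Rh8; f8: attacked by Rh8.
Black has no legal moves → checkmate.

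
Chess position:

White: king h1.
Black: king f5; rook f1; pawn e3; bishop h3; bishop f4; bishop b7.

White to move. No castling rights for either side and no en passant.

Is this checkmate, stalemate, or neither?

checkmate

White to move; white king on h1.
In check: yes, from the black rook on f1 and the black bishop on b7.
King squares — g1: attacked by Rf1; g2: attacked by Bh3; h2: attacked by Bf4.
Legal moves for White: none.
In check with no legal moves → checkmate.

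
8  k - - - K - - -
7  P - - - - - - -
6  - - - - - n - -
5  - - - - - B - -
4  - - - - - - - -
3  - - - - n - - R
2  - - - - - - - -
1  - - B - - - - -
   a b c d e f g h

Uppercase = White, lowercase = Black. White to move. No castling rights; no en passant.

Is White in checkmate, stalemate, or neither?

neither

White to move; white king on e8.
In check: yes, from the black knight on f6.
Legal moves for White: Kf8, Kd8, Kf7, Ke7.
White is in check but has 4 legal moves → neither.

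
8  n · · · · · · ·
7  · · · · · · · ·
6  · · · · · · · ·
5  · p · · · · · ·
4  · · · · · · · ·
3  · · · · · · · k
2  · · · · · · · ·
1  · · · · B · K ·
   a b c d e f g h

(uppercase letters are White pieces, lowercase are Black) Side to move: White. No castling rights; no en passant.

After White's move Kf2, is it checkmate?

no

After Kf2: black king on h3; in check: no.
Black is not in check, so this cannot be checkmate.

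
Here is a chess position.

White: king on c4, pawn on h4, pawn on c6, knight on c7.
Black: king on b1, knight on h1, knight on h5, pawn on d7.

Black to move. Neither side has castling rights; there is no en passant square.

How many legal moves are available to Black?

14

Black to move; king on b1.
In check: no.
Legal moves: Ng7, Nf6, Nf4, N5g3, N1g3, Nf2, Kc2, Kb2, Ka2, Kc1, Ka1, dxc6, d6, d5+.
Count: 14.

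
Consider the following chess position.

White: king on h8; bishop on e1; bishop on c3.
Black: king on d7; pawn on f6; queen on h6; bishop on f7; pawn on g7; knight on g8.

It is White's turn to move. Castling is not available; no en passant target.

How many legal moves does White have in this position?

White to move; king on h8.
In check: yes, from the black queen on h6.
Legal moves: none.
Count: 0.

0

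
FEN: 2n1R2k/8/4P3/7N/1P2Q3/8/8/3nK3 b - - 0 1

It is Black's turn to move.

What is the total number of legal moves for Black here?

Black to move; king on h8.
In check: yes, from the white rook on e8.
Legal moves: none.
Count: 0.

0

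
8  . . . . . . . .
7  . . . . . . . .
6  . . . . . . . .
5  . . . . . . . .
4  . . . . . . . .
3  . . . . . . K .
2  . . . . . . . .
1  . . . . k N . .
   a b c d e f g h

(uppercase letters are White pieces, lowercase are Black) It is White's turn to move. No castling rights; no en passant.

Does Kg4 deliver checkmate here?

After Kg4: black king on e1; in check: no.
Black is not in check, so this cannot be checkmate.

no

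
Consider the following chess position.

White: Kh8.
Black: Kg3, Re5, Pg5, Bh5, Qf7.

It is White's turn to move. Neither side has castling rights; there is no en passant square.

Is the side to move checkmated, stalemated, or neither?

stalemate

White to move; white king on h8.
In check: no.
King squares — g7: attacked by Qf7; h7: attacked by Qf7; g8: attacked by Qf7.
Legal moves for White: none.
Not in check and no legal moves → stalemate.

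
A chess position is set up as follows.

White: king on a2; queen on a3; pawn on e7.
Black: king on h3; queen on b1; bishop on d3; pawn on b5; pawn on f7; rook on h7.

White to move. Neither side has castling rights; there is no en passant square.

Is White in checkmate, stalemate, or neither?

checkmate

White to move; white king on a2.
In check: yes, from the black queen on b1.
King squares — a1: attacked by Qb1; b1: attacked by Bd3; b2: attacked by Qb1; a3: own queen; b3: attacked by Qb1.
Legal moves for White: none.
In check with no legal moves → checkmate.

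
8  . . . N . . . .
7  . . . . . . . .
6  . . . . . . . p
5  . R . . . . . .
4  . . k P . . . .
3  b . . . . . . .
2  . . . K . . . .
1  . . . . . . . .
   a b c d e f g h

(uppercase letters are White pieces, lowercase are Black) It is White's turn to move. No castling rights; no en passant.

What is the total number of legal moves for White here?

24

White to move; king on d2.
In check: no.
Legal moves: Nf7, Nb7, Ne6, Nc6, Rb8, Rb7, Rb6, Rh5, Rg5, Rf5, Re5, Rd5, Rc5+, Ra5, Rb4+, Rb3, Rb2, Rb1, Ke3, Ke2, Kc2, Ke1, Kd1, d5.
Count: 24.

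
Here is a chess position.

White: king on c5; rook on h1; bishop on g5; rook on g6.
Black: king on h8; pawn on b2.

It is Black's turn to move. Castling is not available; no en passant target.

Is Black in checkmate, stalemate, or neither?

Black to move; black king on h8.
In check: yes, from the white rook on h1.
King squares — g7: attacked by Rg6; h7: attacked by Rh1; g8: attacked by Rg6.
Legal moves for Black: none.
In check with no legal moves → checkmate.

checkmate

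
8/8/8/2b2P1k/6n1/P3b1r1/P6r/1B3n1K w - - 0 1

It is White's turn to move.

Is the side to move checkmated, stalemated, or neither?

White to move; white king on h1.
In check: yes, from the black rook on h2.
King squares — g1: attacked by Be3; g2: attacked by Rh2; h2: attacked by Nf1.
Legal moves for White: none.
In check with no legal moves → checkmate.

checkmate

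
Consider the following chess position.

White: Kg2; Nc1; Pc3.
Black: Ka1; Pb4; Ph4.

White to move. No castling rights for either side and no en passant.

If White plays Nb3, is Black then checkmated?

After Nb3: black king on a1; in check: yes, from the white knight on b3.
Black has 3 legal replies: Kb2, Ka2, Kb1.
In check but a legal move exists → not checkmate.

no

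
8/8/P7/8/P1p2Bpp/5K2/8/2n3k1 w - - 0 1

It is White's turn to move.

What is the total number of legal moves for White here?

White to move; king on f3.
In check: yes, from the black pawn on g4.
Legal moves: Kxg4, Ke4, Ke3.
Count: 3.

3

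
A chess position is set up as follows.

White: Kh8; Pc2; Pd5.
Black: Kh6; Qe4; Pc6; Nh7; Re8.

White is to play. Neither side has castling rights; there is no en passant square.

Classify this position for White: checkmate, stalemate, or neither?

White to move; white king on h8.
In check: yes, from the black rook on e8.
King squares — g7: attacked by Kh6; h7: attacked by Qe4; g8: attacked by Re8.
Legal moves for White: none.
In check with no legal moves → checkmate.

checkmate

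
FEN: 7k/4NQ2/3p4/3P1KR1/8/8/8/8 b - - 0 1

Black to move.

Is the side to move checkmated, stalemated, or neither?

stalemate

Black to move; black king on h8.
In check: no.
King squares — g7: attacked by Rg5; h7: attacked by Qf7; g8: attacked by Rg5.
Legal moves for Black: none.
Not in check and no legal moves → stalemate.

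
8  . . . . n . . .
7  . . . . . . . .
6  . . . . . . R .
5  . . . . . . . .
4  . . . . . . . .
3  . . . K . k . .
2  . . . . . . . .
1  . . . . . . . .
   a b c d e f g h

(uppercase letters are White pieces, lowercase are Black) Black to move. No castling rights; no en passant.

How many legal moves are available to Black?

Black to move; king on f3.
In check: no.
Legal moves: Ng7, Nc7, Nf6, Nd6, Kf4, Kf2.
Count: 6.

6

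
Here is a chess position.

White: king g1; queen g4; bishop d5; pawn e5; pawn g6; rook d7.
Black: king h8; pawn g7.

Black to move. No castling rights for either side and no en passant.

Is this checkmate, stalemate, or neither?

stalemate

Black to move; black king on h8.
In check: no.
King squares — g7: own pawn; h7: attacked by Pg6; g8: attacked by Bd5.
Legal moves for Black: none.
Not in check and no legal moves → stalemate.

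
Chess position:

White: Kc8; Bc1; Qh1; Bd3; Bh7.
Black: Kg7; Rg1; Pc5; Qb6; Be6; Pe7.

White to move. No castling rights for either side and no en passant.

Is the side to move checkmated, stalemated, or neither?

checkmate

White to move; white king on c8.
In check: yes, from the black bishop on e6.
King squares — b7: attacked by Qb6; c7: attacked by Qb6; d7: attacked by Be6; b8: attacked by Qb6; d8: attacked by Qb6.
Legal moves for White: none.
In check with no legal moves → checkmate.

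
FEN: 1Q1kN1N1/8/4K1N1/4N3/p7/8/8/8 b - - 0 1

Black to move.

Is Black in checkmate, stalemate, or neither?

checkmate

Black to move; black king on d8.
In check: yes, from the white queen on b8.
King squares — c7: attacked by Qb8; d7: attacked by Ne5; e7: attacked by Ke6; c8: attacked by Qb8; e8: attacked by Qb8.
Legal moves for Black: none.
In check with no legal moves → checkmate.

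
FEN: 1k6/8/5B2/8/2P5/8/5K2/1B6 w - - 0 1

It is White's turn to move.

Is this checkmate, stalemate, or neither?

White to move; white king on f2.
In check: no.
Legal moves for White include: Bh8, Bd8, Bg7, Be7, Bg5, Be5+, Bh4, Bd4, Bc3, Bb2, Ba1, Kg3, Kf3, Ke3, Kg2, Ke2, Kg1, Kf1, ... (list truncated; more exist).
White has legal moves and is not in check → neither.

neither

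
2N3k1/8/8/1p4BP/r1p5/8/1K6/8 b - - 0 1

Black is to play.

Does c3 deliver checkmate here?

After c3: white king on b2; in check: yes, from the black pawn on c3.
White has 5 legal replies: Kxc3, Kb3, Kc2, Kc1, Kb1.
In check but a legal move exists → not checkmate.

no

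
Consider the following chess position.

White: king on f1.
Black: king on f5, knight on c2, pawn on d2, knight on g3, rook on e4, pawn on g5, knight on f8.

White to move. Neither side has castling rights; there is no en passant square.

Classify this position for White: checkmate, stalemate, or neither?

White to move; white king on f1.
In check: yes, from the black knight on g3.
King squares — e1: attacked by Nc2; g1: available; e2: attacked by Ng3; f2: available; g2: available.
Legal moves for White: Kg2, Kf2, Kg1.
White is in check but has 3 legal moves → neither.

neither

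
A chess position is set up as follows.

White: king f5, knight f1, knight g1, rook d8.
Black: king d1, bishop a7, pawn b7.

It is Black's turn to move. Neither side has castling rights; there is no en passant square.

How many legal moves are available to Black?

4

Black to move; king on d1.
In check: yes, from the white rook on d8.
Legal moves: Kc2, Ke1, Kc1, Bd4.
Count: 4.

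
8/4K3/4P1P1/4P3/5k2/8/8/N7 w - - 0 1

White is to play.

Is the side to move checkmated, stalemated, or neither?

White to move; white king on e7.
In check: no.
Legal moves for White: Kf8, Ke8, Kd8, Kf7, Kd7, Kf6, Kd6, Nb3, Nc2, g7.
White has 10 legal moves and is not in check → neither.

neither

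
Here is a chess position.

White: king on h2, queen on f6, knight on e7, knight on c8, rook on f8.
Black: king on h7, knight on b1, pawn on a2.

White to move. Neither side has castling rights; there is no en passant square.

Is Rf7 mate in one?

After Rf7: black king on h7; in check: yes, from the white rook on f7.
King squares — g6: attacked by Qf6; h6: attacked by Qf6; g7: attacked by Qf6; g8: attacked by Ne7; h8: attacked by Qf6.
Black has no legal moves → checkmate.

yes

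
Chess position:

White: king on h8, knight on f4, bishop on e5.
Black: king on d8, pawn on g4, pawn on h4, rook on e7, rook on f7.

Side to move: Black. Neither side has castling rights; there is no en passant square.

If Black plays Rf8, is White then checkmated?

yes

After Rf8: white king on h8; in check: yes, from the black rook on f8.
King squares — g7: attacked by Re7; h7: attacked by Re7; g8: attacked by Rf8.
White has no legal moves → checkmate.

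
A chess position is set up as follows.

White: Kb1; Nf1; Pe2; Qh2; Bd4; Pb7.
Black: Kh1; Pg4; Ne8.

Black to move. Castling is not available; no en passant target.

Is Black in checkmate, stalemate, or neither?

Black to move; black king on h1.
In check: yes, from the white queen on h2.
King squares — g1: attacked by Qh2; g2: attacked by Qh2; h2: attacked by Nf1.
Legal moves for Black: none.
In check with no legal moves → checkmate.

checkmate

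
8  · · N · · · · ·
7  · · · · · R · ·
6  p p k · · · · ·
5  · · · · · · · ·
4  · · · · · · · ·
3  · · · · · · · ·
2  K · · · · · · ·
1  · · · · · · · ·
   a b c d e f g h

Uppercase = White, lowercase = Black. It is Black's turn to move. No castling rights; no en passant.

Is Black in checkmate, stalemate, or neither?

neither

Black to move; black king on c6.
In check: no.
Legal moves for Black: Kd5, Kc5, Kb5, b5, a5.
Black has 5 legal moves and is not in check → neither.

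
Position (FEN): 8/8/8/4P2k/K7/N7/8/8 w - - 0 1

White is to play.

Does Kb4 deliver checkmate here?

After Kb4: black king on h5; in check: no.
Black is not in check, so this cannot be checkmate.

no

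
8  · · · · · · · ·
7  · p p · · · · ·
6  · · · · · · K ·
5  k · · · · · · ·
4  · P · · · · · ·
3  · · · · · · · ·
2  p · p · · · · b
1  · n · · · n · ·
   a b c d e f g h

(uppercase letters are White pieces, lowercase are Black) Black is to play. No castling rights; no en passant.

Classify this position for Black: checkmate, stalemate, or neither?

Black to move; black king on a5.
In check: yes, from the white pawn on b4.
Legal moves for Black: Kb6, Ka6, Kb5, Kxb4, Ka4.
Black is in check but has 5 legal moves → neither.

neither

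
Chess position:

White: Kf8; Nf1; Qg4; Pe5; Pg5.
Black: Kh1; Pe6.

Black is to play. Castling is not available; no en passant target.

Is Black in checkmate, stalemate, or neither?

stalemate

Black to move; black king on h1.
In check: no.
King squares — g1: attacked by Qg4; g2: attacked by Qg4; h2: attacked by Nf1.
Legal moves for Black: none.
Not in check and no legal moves → stalemate.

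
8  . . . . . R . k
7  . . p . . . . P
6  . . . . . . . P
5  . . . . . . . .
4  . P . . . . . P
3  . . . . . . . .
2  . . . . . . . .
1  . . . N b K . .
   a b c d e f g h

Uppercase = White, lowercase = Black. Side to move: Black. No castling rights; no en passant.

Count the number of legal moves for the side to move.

1

Black to move; king on h8.
In check: yes, from the white rook on f8.
Legal moves: Kxh7.
Count: 1.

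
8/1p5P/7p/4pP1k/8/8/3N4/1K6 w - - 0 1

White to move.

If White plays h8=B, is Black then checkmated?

no

After h8=B: black king on h5; in check: no.
Black is not in check, so this cannot be checkmate.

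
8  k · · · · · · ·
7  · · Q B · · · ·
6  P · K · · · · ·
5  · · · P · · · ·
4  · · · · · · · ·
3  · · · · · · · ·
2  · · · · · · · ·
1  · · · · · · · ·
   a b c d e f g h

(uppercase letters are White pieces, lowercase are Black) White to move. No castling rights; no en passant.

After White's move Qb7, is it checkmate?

yes

After Qb7: black king on a8; in check: yes, from the white queen on b7.
King squares — a7: attacked by Qb7; b7: attacked by Pa6; b8: attacked by Qb7.
Black has no legal moves → checkmate.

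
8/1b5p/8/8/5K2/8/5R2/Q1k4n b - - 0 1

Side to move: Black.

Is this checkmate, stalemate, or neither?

Black to move; black king on c1.
In check: yes, from the white queen on a1.
King squares — b1: attacked by Qa1; d1: attacked by Qa1; b2: attacked by Qa1; c2: attacked by Rf2; d2: attacked by Rf2.
Legal moves for Black: none.
In check with no legal moves → checkmate.

checkmate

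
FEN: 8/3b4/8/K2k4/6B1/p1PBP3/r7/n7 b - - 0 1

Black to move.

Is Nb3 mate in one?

no

After Nb3: white king on a5; in check: yes, from the black knight on b3.
White has 3 legal replies: Kb6, Ka6, Kb4.
In check but a legal move exists → not checkmate.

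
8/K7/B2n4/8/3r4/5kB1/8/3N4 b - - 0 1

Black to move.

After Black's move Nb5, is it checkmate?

no

After Nb5: white king on a7; in check: yes, from the black knight on b5.
White has 5 legal replies: Kb8, Ka8, Kb7, Kb6, Bxb5.
In check but a legal move exists → not checkmate.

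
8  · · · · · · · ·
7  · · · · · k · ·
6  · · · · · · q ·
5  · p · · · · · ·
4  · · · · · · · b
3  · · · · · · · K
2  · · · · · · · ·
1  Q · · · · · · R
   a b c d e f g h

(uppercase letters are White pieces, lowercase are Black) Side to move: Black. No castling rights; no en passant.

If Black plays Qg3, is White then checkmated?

After Qg3: white king on h3; in check: yes, from the black queen on g3.
King squares — g2: attacked by Qg3; h2: attacked by Qg3; g3: attacked by Bh4; g4: attacked by Qg3; h4: attacked by Qg3.
White has no legal moves → checkmate.

yes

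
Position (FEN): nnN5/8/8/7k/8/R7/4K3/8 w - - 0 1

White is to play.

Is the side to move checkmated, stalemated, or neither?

White to move; white king on e2.
In check: no.
Legal moves for White include: Ne7, Na7, Nd6, Nb6, Rxa8, Ra7, Ra6, Ra5+, Ra4, Rh3+, Rg3, Rf3, Re3, Rd3, Rc3, Rb3, Ra2, Ra1, ... (list truncated; more exist).
White has legal moves and is not in check → neither.

neither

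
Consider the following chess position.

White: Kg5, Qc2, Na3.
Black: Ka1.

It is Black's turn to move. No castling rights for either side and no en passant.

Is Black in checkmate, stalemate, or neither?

stalemate

Black to move; black king on a1.
In check: no.
King squares — b1: attacked by Qc2; a2: attacked by Qc2; b2: attacked by Qc2.
Legal moves for Black: none.
Not in check and no legal moves → stalemate.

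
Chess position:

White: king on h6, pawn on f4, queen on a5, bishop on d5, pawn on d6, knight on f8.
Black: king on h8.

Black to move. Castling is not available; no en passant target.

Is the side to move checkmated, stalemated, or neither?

Black to move; black king on h8.
In check: no.
King squares — g7: attacked by Kh6; h7: attacked by Kh6; g8: attacked by Bd5.
Legal moves for Black: none.
Not in check and no legal moves → stalemate.

stalemate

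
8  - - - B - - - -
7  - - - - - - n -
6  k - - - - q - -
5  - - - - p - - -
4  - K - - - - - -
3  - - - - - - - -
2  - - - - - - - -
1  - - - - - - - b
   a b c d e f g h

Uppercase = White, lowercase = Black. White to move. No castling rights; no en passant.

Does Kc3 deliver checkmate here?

no

After Kc3: black king on a6; in check: no.
Black is not in check, so this cannot be checkmate.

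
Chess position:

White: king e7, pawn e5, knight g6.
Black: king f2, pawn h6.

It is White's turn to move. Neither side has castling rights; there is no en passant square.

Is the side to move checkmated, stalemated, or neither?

White to move; white king on e7.
In check: no.
Legal moves for White: Kf8, Ke8, Kd8, Kf7, Kd7, Kf6, Ke6, Kd6, Nh8, Nf8, Nh4, Nf4, e6.
White has 13 legal moves and is not in check → neither.

neither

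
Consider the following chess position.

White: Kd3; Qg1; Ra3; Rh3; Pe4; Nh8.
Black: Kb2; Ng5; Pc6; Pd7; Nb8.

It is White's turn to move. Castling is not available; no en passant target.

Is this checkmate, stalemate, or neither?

White to move; white king on d3.
In check: no.
Legal moves for White include: Nf7, Ng6, Rh7, Rh6, Rh5, Rh4, Rg3, Rf3, Re3, Rh2+, Rh1, Kd4, Kc4, Ke3, Ke2, Kd2, Ra8, Ra7, ... (list truncated; more exist).
White has legal moves and is not in check → neither.

neither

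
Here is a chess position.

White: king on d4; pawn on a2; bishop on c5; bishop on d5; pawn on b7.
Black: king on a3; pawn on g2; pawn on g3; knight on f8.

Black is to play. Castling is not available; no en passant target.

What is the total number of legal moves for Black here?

Black to move; king on a3.
In check: yes, from the white bishop on c5.
Legal moves: Ka4, Kb2.
Count: 2.

2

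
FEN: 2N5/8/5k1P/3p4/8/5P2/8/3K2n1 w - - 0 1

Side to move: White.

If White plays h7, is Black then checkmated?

no

After h7: black king on f6; in check: no.
Black is not in check, so this cannot be checkmate.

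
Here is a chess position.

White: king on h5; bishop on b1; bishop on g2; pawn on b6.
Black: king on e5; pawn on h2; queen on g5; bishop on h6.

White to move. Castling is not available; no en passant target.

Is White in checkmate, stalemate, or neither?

White to move; white king on h5.
In check: yes, from the black queen on g5.
King squares — g4: attacked by Qg5; h4: attacked by Qg5; g5: attacked by Bh6; g6: attacked by Qg5; h6: attacked by Qg5.
Legal moves for White: none.
In check with no legal moves → checkmate.

checkmate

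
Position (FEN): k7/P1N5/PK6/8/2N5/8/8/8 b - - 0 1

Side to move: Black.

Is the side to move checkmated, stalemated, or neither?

Black to move; black king on a8.
In check: yes, from the white knight on c7.
King squares — a7: attacked by Kb6; b7: attacked by Pa6; b8: attacked by Pa7.
Legal moves for Black: none.
In check with no legal moves → checkmate.

checkmate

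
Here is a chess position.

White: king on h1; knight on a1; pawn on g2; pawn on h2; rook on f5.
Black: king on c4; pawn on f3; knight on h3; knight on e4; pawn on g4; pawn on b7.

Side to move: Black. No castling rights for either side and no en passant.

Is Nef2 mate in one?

After Nef2: white king on h1; in check: yes, from the black knight on f2.
King squares — g1: attacked by Nh3; g2: own pawn; h2: own pawn.
White has no legal moves → checkmate.

yes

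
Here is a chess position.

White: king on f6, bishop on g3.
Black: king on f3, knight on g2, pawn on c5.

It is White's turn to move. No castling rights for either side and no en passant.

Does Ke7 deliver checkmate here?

no

After Ke7: black king on f3; in check: no.
Black is not in check, so this cannot be checkmate.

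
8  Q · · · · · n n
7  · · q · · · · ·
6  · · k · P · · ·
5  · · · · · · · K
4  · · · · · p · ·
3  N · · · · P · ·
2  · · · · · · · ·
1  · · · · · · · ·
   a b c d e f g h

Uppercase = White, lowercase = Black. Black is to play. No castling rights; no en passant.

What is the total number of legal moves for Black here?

4

Black to move; king on c6.
In check: yes, from the white queen on a8.
Legal moves: Kd6, Kb6, Kc5, Qb7.
Count: 4.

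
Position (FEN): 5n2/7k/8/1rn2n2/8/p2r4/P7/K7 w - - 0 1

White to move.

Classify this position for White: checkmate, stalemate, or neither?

White to move; white king on a1.
In check: no.
King squares — b1: attacked by Rb5; a2: own pawn; b2: attacked by Pa3.
Legal moves for White: none.
Not in check and no legal moves → stalemate.

stalemate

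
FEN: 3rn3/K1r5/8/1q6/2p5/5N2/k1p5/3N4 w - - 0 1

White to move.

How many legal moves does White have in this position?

White to move; king on a7.
In check: yes, from the black rook on c7.
Legal moves: none.
Count: 0.

0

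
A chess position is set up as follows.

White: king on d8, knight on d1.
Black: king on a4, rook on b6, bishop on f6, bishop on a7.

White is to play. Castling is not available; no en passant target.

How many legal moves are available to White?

White to move; king on d8.
In check: yes, from the black bishop on f6.
Legal moves: Ke8, Kc8, Kd7, Kc7.
Count: 4.

4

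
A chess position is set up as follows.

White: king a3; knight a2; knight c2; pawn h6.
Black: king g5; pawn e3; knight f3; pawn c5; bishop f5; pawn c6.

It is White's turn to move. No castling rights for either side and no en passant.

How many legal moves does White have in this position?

White to move; king on a3.
In check: no.
Legal moves: Ka4, Kb3, Kb2, Nd4, Ncb4, Nxe3, Ne1, Na1, Nab4, Nc3, Nc1, h7.
Count: 12.

12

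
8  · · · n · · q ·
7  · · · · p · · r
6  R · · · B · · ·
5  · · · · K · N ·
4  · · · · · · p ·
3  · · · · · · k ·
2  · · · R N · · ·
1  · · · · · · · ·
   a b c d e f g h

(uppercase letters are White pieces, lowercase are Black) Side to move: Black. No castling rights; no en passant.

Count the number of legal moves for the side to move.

Black to move; king on g3.
In check: yes, from the white knight on e2.
Legal moves: Kh4, Kh2, Kg2, Kf2.
Count: 4.

4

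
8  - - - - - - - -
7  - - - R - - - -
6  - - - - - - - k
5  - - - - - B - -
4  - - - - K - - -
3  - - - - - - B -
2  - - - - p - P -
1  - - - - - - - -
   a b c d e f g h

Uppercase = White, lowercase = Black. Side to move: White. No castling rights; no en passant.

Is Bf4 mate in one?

no

After Bf4: black king on h6; in check: yes, from the white bishop on f4.
Black has 1 legal reply: Kh5.
In check but a legal move exists → not checkmate.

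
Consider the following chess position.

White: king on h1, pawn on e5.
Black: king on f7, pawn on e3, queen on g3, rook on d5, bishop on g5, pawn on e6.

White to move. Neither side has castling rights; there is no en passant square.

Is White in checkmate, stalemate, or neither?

stalemate

White to move; white king on h1.
In check: no.
King squares — g1: attacked by Qg3; g2: attacked by Qg3; h2: attacked by Qg3.
Legal moves for White: none.
Not in check and no legal moves → stalemate.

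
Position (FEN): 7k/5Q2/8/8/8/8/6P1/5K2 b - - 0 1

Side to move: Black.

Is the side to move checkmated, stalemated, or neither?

Black to move; black king on h8.
In check: no.
King squares — g7: attacked by Qf7; h7: attacked by Qf7; g8: attacked by Qf7.
Legal moves for Black: none.
Not in check and no legal moves → stalemate.

stalemate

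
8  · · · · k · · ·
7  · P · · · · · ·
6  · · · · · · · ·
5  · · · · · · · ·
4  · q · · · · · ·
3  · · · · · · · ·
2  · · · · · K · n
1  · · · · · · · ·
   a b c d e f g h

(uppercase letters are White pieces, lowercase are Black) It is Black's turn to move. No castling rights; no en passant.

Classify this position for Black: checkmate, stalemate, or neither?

neither

Black to move; black king on e8.
In check: no.
Legal moves for Black include: Kf8, Kd8, Kf7, Ke7, Kd7, Qf8+, Qe7, Qxb7, Qd6, Qb6+, Qc5+, Qb5, Qa5, Qh4+, Qg4, Qf4+, Qe4, Qd4+, ... (list truncated; more exist).
Black has legal moves and is not in check → neither.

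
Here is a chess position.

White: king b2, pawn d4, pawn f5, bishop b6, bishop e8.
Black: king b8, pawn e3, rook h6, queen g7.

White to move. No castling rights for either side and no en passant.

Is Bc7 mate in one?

After Bc7: black king on b8; in check: yes, from the white bishop on c7.
Black has 6 legal replies: Kc8, Ka8, Kxc7, Kb7, Ka7, Qxc7.
In check but a legal move exists → not checkmate.

no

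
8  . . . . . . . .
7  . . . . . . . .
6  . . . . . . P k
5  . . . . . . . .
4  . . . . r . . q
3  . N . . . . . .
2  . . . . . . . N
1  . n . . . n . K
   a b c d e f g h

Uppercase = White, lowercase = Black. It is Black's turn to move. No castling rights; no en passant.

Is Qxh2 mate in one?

yes

After Qxh2: white king on h1; in check: yes, from the black queen on h2.
King squares — g1: attacked by Qh2; g2: attacked by Qh2; h2: attacked by Nf1.
White has no legal moves → checkmate.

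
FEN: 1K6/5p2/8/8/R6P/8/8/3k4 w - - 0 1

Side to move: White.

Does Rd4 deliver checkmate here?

no

After Rd4: black king on d1; in check: yes, from the white rook on d4.
Black has 4 legal replies: Ke2, Kc2, Ke1, Kc1.
In check but a legal move exists → not checkmate.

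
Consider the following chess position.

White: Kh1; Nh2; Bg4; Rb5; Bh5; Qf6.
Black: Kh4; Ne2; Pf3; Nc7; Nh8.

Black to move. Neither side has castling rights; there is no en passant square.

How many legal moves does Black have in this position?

1

Black to move; king on h4.
In check: yes, from the white queen on f6.
Legal moves: Kg3.
Count: 1.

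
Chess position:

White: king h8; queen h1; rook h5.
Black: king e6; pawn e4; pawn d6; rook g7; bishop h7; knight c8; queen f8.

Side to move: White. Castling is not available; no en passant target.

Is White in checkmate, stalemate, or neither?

White to move; white king on h8.
In check: yes, from the black queen on f8.
King squares — g7: attacked by Qf8; h7: attacked by Rg7; g8: attacked by Rg7.
Legal moves for White: none.
In check with no legal moves → checkmate.

checkmate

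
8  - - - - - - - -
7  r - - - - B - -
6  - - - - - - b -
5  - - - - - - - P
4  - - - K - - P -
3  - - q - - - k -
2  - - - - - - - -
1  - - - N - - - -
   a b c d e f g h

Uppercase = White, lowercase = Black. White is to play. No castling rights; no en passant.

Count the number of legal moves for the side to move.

White to move; king on d4.
In check: yes, from the black queen on c3.
Legal moves: Kd5, Kxc3, Nxc3.
Count: 3.

3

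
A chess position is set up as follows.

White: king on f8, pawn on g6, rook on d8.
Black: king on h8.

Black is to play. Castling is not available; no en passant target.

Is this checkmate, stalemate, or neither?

Black to move; black king on h8.
In check: no.
King squares — g7: attacked by Kf8; h7: attacked by Pg6; g8: attacked by Kf8.
Legal moves for Black: none.
Not in check and no legal moves → stalemate.

stalemate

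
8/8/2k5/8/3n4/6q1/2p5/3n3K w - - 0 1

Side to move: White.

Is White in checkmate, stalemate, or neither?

White to move; white king on h1.
In check: no.
King squares — g1: attacked by Qg3; g2: attacked by Qg3; h2: attacked by Qg3.
Legal moves for White: none.
Not in check and no legal moves → stalemate.

stalemate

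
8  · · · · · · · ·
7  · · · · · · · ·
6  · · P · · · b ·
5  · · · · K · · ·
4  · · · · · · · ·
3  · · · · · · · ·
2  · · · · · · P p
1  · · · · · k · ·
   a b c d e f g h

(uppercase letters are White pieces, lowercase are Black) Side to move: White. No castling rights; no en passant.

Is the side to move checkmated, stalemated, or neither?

White to move; white king on e5.
In check: no.
Legal moves for White: Kf6, Ke6, Kd6, Kd5, Kf4, Kd4, c7, g3, g4.
White has 9 legal moves and is not in check → neither.

neither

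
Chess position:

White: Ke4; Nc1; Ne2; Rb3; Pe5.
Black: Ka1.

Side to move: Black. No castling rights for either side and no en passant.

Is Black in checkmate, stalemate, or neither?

Black to move; black king on a1.
In check: no.
King squares — b1: attacked by Rb3; a2: attacked by Nc1; b2: attacked by Rb3.
Legal moves for Black: none.
Not in check and no legal moves → stalemate.

stalemate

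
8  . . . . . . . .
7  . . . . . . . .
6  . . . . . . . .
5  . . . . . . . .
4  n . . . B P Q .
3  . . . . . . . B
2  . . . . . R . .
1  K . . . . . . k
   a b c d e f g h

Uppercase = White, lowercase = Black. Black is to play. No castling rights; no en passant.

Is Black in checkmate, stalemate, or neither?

checkmate

Black to move; black king on h1.
In check: yes, from the white bishop on e4.
King squares — g1: attacked by Qg4; g2: attacked by Rf2; h2: attacked by Rf2.
Legal moves for Black: none.
In check with no legal moves → checkmate.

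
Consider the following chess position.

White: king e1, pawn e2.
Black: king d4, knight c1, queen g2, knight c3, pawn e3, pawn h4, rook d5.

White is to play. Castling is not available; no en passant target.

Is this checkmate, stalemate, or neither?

White to move; white king on e1.
In check: no.
King squares — d1: attacked by Nc3; f1: attacked by Qg2; d2: attacked by Pe3; e2: own pawn; f2: attacked by Qg2.
Legal moves for White: none.
Not in check and no legal moves → stalemate.

stalemate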